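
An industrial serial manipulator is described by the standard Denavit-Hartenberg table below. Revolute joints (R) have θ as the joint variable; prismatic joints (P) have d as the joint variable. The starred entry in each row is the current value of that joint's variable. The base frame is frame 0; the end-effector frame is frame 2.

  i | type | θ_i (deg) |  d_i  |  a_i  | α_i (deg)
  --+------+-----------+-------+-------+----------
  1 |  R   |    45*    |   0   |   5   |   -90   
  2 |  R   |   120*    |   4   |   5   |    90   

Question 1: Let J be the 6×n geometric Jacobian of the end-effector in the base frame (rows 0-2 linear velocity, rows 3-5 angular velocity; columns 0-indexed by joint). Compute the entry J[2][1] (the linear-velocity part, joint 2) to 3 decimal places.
2.500

axis z_1 = (-0.7071,0.7071,0.0000); lever o_n−o_1 = (-4.5962,1.0607,-4.3301)
cross product → J_v[:, 1] = (-3.0619,-3.0619,2.5000)
J_ω[:, 1] = z_1
entry J[2][1] = 2.5000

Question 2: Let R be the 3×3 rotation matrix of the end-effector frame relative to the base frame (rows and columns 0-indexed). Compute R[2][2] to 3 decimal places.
End-effector z-axis (col 2 of R) = (0.6124,0.6124,-0.5000)
R[2][2] = -0.5000

-0.500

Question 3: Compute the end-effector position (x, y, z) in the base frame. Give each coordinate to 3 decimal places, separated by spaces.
-1.061 4.596 -4.330

after link 1: o_1 = (3.5355, 3.5355, 0.0000)
after link 2: o_2 = (-1.0607, 4.5962, -4.3301)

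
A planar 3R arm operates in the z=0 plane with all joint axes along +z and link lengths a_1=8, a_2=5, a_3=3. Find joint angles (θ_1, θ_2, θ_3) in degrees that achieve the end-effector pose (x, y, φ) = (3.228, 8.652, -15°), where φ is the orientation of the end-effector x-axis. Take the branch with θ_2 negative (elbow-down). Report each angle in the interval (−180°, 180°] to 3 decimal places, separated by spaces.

wrist centre = target − a_3·(cos φ, sin φ) = (0.3302, 9.4285)
cos θ_2 = (89.0049−8²−5²)/(2·8·5) = 0.0001; θ_2 = -89.9965° (elbow-down)
β = atan2(9.4285,0.3302) = 87.9941°; ψ = atan2(-5.0000,8.0003) = -32.0044°
θ_1 = β − ψ = 119.9985°
θ_3 = φ − θ_1 − θ_2 = -45.0020° (wrapped to (-180°,180°])

119.998 -89.997 -45.002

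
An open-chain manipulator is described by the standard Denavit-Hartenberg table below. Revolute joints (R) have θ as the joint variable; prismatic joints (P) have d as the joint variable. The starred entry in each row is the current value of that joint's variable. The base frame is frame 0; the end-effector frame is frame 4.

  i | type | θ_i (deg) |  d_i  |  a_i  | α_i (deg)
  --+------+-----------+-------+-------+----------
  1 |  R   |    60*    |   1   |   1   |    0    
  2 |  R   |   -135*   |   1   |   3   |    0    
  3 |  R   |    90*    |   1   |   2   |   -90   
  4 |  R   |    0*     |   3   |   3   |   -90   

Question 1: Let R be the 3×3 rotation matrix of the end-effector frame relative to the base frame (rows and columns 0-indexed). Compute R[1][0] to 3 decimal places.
0.259

End-effector x-axis (col 0 of R) = (0.9659,0.2588,0.0000)
R[1][0] = 0.2588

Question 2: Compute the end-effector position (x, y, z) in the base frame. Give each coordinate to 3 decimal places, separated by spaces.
after link 1: o_1 = (0.5000, 0.8660, 1.0000)
after link 2: o_2 = (1.2765, -2.0318, 2.0000)
after link 3: o_3 = (3.2083, -1.5141, 3.0000)
after link 4: o_4 = (5.3296, 2.1601, 3.0000)

5.330 2.160 3.000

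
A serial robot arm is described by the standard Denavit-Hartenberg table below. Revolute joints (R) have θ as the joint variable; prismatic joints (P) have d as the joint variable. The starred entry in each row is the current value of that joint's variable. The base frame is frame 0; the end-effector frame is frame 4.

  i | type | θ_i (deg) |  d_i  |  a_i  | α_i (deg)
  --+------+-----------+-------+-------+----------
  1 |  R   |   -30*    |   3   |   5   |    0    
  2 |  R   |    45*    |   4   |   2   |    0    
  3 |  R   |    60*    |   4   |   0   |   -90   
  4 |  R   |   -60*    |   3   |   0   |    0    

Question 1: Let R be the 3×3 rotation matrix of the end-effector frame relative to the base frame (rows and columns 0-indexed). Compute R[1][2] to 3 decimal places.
0.259

End-effector z-axis (col 2 of R) = (-0.9659,0.2588,0.0000)
R[1][2] = 0.2588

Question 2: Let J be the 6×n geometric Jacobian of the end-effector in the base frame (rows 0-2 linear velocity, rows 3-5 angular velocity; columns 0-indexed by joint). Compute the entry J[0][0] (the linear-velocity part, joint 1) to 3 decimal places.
1.206

axis z_0 = ẑ; lever o_n−o_0 = (3.3642,-1.2059,11.0000)
cross product → J_v[:, 0] = (1.2059,3.3642,-0.0000)
J_ω[:, 0] = z_0
entry J[0][0] = 1.2059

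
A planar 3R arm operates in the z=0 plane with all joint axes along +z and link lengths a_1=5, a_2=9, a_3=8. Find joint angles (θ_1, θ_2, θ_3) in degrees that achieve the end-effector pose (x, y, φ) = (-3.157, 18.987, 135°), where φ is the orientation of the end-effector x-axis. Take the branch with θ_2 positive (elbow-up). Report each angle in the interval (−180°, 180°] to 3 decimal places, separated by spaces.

60.000 30.000 44.999

wrist centre = target − a_3·(cos φ, sin φ) = (2.4999, 13.3301)
cos θ_2 = (183.9421−5²−9²)/(2·5·9) = 0.8660; θ_2 = 30.0003° (elbow-up)
β = atan2(13.3301,2.4999) = 79.3785°; ψ = atan2(4.5000,12.7942) = 19.3780°
θ_1 = β − ψ = 60.0004°
θ_3 = φ − θ_1 − θ_2 = 44.9993° (wrapped to (-180°,180°])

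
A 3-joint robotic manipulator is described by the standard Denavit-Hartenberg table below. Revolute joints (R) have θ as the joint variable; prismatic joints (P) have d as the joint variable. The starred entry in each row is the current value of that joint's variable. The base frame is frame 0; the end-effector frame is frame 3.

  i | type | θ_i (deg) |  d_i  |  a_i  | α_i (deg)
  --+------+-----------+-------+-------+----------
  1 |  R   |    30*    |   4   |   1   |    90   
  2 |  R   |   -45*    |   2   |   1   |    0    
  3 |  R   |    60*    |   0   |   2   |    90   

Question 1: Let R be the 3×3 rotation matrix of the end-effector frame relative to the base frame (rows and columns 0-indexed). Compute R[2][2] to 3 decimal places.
End-effector z-axis (col 2 of R) = (0.2241,0.1294,-0.9659)
R[2][2] = -0.9659

-0.966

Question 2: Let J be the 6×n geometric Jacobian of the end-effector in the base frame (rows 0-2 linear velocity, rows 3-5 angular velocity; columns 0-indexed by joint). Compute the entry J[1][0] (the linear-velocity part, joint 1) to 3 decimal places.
axis z_0 = ẑ; lever o_n−o_0 = (4.1514,0.0874,3.8105)
cross product → J_v[:, 0] = (-0.0874,4.1514,0.0000)
J_ω[:, 0] = z_0
entry J[1][0] = 4.1514

4.151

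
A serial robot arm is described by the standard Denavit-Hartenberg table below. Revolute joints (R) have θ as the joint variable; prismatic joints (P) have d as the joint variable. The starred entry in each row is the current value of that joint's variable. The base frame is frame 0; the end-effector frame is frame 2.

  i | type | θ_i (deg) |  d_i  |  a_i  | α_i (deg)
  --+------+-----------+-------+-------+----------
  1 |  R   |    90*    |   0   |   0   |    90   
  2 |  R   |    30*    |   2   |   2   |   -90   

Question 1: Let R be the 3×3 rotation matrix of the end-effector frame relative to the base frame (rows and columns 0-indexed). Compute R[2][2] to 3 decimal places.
0.866

End-effector z-axis (col 2 of R) = (-0.0000,-0.5000,0.8660)
R[2][2] = 0.8660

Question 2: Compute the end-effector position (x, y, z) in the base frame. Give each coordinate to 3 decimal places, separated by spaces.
after link 1: o_1 = (0.0000, 0.0000, 0.0000)
after link 2: o_2 = (2.0000, 1.7321, 1.0000)

2.000 1.732 1.000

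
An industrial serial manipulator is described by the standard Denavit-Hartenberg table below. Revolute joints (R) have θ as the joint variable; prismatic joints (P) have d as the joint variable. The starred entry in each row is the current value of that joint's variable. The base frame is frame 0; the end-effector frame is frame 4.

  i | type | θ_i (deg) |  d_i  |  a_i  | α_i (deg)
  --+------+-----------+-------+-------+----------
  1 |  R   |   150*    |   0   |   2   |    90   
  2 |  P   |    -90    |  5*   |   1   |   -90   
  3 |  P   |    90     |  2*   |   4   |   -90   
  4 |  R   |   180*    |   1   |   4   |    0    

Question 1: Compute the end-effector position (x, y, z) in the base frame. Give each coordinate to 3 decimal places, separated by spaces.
-0.964 6.330 0.000

after link 1: o_1 = (-1.7321, 1.0000, 0.0000)
after link 2: o_2 = (0.7679, 5.3301, -1.0000)
after link 3: o_3 = (-2.9641, 2.8660, -1.0000)
after link 4: o_4 = (-0.9641, 6.3301, 0.0000)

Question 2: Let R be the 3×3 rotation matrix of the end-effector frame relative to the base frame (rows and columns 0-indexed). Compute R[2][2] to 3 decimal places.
End-effector z-axis (col 2 of R) = (-0.0000,-0.0000,1.0000)
R[2][2] = 1.0000

1.000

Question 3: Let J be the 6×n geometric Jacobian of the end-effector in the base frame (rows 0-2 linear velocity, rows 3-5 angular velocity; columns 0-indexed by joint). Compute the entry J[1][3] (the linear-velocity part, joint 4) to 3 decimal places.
axis z_3 = (-0.0000,-0.0000,1.0000); lever o_n−o_3 = (2.0000,3.4641,1.0000)
cross product → J_v[:, 3] = (-3.4641,2.0000,0.0000)
J_ω[:, 3] = z_3
entry J[1][3] = 2.0000

2.000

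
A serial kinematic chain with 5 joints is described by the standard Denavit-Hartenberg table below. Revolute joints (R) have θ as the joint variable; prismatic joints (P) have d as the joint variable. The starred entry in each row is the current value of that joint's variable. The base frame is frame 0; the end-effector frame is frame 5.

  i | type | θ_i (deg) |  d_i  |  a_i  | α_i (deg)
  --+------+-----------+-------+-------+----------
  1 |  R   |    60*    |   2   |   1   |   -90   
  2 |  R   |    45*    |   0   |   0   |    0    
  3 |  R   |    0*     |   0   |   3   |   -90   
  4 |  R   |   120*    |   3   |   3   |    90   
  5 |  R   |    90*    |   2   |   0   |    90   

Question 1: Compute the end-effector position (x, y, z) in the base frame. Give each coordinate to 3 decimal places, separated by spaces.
3.698 -0.791 -2.407

after link 1: o_1 = (0.5000, 0.8660, 2.0000)
after link 2: o_2 = (0.5000, 0.8660, 2.0000)
after link 3: o_3 = (1.5607, 2.7031, -0.1213)
after link 4: o_4 = (2.2197, -1.3516, -1.1820)
after link 5: o_5 = (3.6981, -0.7909, -2.4067)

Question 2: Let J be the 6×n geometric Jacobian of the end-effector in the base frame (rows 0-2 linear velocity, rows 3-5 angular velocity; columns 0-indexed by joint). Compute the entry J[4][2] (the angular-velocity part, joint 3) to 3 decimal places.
axis z_2 = (-0.8660,0.5000,0.0000); lever o_n−o_2 = (3.1981,-1.6569,-4.4067)
cross product → J_v[:, 2] = (-2.2034,-3.8163,-0.1641)
J_ω[:, 2] = z_2
entry J[4][2] = 0.5000

0.500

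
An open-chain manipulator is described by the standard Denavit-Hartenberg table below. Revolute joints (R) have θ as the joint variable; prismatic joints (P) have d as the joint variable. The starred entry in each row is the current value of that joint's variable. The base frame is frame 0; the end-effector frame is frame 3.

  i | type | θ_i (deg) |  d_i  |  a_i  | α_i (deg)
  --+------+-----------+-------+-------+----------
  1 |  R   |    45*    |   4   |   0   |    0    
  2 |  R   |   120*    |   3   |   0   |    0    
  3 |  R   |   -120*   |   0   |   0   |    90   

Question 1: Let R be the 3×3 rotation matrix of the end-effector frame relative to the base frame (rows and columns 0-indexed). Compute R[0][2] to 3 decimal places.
0.707

End-effector z-axis (col 2 of R) = (0.7071,-0.7071,0.0000)
R[0][2] = 0.7071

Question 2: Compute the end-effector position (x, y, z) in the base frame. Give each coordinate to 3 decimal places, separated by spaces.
after link 1: o_1 = (0.0000, 0.0000, 4.0000)
after link 2: o_2 = (0.0000, 0.0000, 7.0000)
after link 3: o_3 = (0.0000, 0.0000, 7.0000)

0.000 0.000 7.000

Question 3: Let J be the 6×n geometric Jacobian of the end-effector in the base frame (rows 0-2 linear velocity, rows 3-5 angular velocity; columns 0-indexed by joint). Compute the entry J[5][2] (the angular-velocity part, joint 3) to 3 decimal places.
axis z_2 = (0.0000,0.0000,1.0000); lever o_n−o_2 = (0.0000,0.0000,0.0000)
cross product → J_v[:, 2] = (0.0000,0.0000,0.0000)
J_ω[:, 2] = z_2
entry J[5][2] = 1.0000

1.000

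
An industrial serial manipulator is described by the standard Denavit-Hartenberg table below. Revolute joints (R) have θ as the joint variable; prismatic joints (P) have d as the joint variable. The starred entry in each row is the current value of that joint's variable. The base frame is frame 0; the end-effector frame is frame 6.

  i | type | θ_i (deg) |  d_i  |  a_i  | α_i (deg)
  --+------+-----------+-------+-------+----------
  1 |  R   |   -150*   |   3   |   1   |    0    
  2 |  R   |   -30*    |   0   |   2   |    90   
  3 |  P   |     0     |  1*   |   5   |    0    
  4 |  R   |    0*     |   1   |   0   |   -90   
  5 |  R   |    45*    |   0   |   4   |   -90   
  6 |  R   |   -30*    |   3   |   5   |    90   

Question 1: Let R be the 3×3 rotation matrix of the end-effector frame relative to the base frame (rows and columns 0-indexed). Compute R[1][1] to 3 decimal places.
-0.707

End-effector y-axis (col 1 of R) = (0.7071,-0.7071,0.0000)
R[1][1] = -0.7071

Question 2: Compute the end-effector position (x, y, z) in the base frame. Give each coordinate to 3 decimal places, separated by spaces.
after link 1: o_1 = (-0.8660, -0.5000, 3.0000)
after link 2: o_2 = (-2.8660, -0.5000, 3.0000)
after link 3: o_3 = (-7.8660, 0.5000, 3.0000)
after link 4: o_4 = (-7.8660, 1.5000, 3.0000)
after link 5: o_5 = (-10.6945, -1.3284, 3.0000)
after link 6: o_6 = (-11.6350, -6.5116, 5.5000)

-11.635 -6.512 5.500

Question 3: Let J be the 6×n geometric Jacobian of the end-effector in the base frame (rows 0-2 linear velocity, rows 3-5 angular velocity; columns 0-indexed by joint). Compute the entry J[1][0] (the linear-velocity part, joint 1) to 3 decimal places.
-11.635

axis z_0 = ẑ; lever o_n−o_0 = (-11.6350,-6.5116,5.5000)
cross product → J_v[:, 0] = (6.5116,-11.6350,0.0000)
J_ω[:, 0] = z_0
entry J[1][0] = -11.6350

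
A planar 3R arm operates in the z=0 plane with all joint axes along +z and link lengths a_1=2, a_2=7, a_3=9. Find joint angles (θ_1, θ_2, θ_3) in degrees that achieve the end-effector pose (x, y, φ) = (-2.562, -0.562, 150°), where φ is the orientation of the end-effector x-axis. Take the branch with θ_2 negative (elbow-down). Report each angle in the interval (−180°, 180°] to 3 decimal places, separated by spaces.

30.002 -90.000 -150.002

wrist centre = target − a_3·(cos φ, sin φ) = (5.2322, -5.0620)
cos θ_2 = (53.0001−2²−7²)/(2·2·7) = 0.0000; θ_2 = -89.9999° (elbow-down)
β = atan2(-5.0620,5.2322) = -44.0526°; ψ = atan2(-7.0000,2.0000) = -74.0545°
θ_1 = β − ψ = 30.0019°
θ_3 = φ − θ_1 − θ_2 = -150.0020° (wrapped to (-180°,180°])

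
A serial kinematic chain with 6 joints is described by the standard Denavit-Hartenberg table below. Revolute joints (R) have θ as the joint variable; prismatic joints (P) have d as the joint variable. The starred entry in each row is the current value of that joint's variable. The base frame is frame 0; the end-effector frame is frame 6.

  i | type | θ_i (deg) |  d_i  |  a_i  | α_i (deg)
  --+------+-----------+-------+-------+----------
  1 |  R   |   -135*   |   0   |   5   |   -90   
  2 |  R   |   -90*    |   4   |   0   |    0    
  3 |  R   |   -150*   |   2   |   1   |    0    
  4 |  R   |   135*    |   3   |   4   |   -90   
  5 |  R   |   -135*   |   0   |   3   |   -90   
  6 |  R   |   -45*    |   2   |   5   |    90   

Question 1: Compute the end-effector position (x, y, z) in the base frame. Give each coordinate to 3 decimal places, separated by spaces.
5.180 -16.083 0.815

after link 1: o_1 = (-3.5355, -3.5355, 0.0000)
after link 2: o_2 = (-0.7071, -6.3640, 0.0000)
after link 3: o_3 = (1.0607, -7.4246, -0.8660)
after link 4: o_4 = (3.9140, -8.8139, 2.9977)
after link 5: o_5 = (5.0258, -10.7021, 0.9486)
after link 6: o_6 = (5.1800, -16.0834, 0.8149)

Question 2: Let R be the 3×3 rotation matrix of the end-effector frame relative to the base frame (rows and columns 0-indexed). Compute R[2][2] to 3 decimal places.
0.666

End-effector z-axis (col 2 of R) = (-0.7450,-0.0379,0.6660)
R[2][2] = 0.6660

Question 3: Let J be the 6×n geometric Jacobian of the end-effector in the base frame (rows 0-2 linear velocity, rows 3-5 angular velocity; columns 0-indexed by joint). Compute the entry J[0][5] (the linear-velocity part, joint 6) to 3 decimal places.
axis z_5 = (0.6294,-0.3706,0.6830); lever o_n−o_5 = (0.1542,-5.3813,-0.1337)
cross product → J_v[:, 5] = (3.7250,0.1895,-3.3299)
J_ω[:, 5] = z_5
entry J[0][5] = 3.7250

3.725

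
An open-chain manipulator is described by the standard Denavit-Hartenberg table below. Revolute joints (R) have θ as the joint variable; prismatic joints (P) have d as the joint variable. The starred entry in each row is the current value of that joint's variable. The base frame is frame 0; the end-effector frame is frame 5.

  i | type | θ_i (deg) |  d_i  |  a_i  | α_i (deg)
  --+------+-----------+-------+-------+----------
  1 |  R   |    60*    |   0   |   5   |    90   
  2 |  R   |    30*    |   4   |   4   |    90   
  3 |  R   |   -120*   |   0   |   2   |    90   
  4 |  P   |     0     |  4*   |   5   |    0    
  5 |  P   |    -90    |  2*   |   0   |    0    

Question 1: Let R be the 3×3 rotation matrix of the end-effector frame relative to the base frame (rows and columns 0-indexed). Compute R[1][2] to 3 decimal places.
-0.900

End-effector z-axis (col 2 of R) = (0.0580,-0.8995,-0.4330)
R[1][2] = -0.8995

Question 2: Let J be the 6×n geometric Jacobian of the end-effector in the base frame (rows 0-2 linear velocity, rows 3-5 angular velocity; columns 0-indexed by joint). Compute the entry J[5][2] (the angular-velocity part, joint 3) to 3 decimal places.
-0.866

axis z_2 = (0.2500,0.4330,-0.8660); lever o_n−o_2 = (-6.4175,-4.9910,-4.3481)
cross product → J_v[:, 2] = (-6.2051,6.6447,1.5311)
J_ω[:, 2] = z_2
entry J[5][2] = -0.8660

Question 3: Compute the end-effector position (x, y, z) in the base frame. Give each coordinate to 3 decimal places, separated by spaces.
1.279 0.339 -2.348

after link 1: o_1 = (2.5000, 4.3301, 0.0000)
after link 2: o_2 = (7.6962, 5.3301, 2.0000)
after link 3: o_3 = (5.7631, 5.4462, 1.5000)
after link 4: o_4 = (1.1627, 2.1381, -1.4821)
after link 5: o_5 = (1.2787, 0.3391, -2.3481)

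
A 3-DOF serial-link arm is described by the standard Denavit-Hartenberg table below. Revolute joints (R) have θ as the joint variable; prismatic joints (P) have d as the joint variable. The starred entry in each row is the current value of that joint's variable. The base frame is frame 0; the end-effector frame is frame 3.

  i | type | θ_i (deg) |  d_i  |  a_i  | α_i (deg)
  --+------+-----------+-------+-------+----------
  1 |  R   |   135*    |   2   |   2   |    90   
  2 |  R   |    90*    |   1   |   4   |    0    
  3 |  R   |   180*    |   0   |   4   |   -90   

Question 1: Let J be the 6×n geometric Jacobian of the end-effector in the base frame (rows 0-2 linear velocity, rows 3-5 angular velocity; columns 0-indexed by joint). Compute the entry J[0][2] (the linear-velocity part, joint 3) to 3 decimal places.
-2.828

axis z_2 = (0.7071,0.7071,0.0000); lever o_n−o_2 = (0.0000,-0.0000,-4.0000)
cross product → J_v[:, 2] = (-2.8284,2.8284,-0.0000)
J_ω[:, 2] = z_2
entry J[0][2] = -2.8284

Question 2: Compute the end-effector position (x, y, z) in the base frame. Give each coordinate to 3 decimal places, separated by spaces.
after link 1: o_1 = (-1.4142, 1.4142, 2.0000)
after link 2: o_2 = (-0.7071, 2.1213, 6.0000)
after link 3: o_3 = (-0.7071, 2.1213, 2.0000)

-0.707 2.121 2.000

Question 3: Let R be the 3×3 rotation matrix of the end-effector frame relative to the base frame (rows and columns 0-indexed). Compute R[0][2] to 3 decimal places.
End-effector z-axis (col 2 of R) = (-0.7071,0.7071,-0.0000)
R[0][2] = -0.7071

-0.707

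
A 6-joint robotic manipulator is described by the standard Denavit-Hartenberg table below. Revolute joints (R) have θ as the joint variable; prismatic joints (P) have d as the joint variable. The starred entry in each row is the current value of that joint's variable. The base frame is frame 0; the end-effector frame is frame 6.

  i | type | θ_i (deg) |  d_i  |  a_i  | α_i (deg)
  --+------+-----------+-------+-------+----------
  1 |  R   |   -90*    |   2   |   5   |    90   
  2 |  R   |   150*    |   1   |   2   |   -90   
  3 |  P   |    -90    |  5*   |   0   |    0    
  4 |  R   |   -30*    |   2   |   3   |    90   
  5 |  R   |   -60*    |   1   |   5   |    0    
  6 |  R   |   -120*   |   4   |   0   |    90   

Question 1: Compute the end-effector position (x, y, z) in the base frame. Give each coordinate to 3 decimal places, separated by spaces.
-3.263 -8.065 -2.852

after link 1: o_1 = (0.0000, -5.0000, 2.0000)
after link 2: o_2 = (-1.0000, -3.2679, 3.0000)
after link 3: o_3 = (-1.0000, -0.7679, -1.3301)
after link 4: o_4 = (-3.5981, -1.0670, -3.8122)
after link 5: o_5 = (-5.2631, -5.0646, -1.1202)
after link 6: o_6 = (-3.2631, -8.0646, -2.8522)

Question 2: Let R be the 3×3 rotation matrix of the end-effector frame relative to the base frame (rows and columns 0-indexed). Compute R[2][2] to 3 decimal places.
End-effector z-axis (col 2 of R) = (0.0000,0.5000,-0.8660)
R[2][2] = -0.8660

-0.866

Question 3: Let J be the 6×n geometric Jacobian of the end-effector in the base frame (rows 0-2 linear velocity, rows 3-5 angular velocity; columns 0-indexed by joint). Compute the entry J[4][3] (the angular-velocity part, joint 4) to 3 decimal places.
0.500

axis z_3 = (-0.0000,0.5000,-0.8660); lever o_n−o_3 = (-2.2631,-7.2966,-1.5221)
cross product → J_v[:, 3] = (-7.0801,1.9599,1.1316)
J_ω[:, 3] = z_3
entry J[4][3] = 0.5000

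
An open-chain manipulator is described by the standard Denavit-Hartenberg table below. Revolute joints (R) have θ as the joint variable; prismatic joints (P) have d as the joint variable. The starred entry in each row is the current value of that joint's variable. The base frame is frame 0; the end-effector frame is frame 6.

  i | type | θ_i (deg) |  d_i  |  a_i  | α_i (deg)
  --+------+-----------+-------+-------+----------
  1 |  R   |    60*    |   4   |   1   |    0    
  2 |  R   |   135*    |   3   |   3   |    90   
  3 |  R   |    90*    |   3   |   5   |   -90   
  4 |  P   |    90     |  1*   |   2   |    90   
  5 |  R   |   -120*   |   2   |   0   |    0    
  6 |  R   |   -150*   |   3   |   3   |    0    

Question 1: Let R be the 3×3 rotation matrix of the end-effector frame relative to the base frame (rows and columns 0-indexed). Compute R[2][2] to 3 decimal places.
1.000

End-effector z-axis (col 2 of R) = (-0.0000,0.0000,1.0000)
R[2][2] = 1.0000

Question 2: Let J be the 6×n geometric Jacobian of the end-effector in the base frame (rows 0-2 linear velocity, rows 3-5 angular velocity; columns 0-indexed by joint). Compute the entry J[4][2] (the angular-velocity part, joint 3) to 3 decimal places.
0.966

axis z_2 = (-0.2588,0.9659,0.0000); lever o_n−o_2 = (3.6049,2.0012,10.0000)
cross product → J_v[:, 2] = (9.6593,2.5882,-4.0000)
J_ω[:, 2] = z_2
entry J[4][2] = 0.9659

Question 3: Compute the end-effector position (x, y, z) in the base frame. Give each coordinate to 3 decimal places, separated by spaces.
after link 1: o_1 = (0.5000, 0.8660, 4.0000)
after link 2: o_2 = (-2.3978, 0.0896, 7.0000)
after link 3: o_3 = (-3.1742, 2.9873, 12.0000)
after link 4: o_4 = (-1.6907, 1.3143, 12.0000)
after link 5: o_5 = (-1.6907, 1.3143, 14.0000)
after link 6: o_6 = (1.2071, 2.0908, 17.0000)

1.207 2.091 17.000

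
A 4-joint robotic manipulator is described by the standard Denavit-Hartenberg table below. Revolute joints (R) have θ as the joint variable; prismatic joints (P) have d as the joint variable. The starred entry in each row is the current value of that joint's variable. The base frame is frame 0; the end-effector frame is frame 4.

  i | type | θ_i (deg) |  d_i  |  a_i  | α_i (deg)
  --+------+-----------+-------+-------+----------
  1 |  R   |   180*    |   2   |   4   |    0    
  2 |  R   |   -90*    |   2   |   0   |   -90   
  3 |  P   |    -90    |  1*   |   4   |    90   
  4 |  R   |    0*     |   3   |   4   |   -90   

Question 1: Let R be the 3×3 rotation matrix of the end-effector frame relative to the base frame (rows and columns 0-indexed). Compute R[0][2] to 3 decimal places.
-1.000

End-effector z-axis (col 2 of R) = (-1.0000,0.0000,0.0000)
R[0][2] = -1.0000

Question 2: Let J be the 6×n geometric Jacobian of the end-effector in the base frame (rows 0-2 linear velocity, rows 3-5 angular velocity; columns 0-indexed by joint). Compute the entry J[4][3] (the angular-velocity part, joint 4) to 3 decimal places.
axis z_3 = (-0.0000,-1.0000,0.0000); lever o_n−o_3 = (0.0000,-3.0000,4.0000)
cross product → J_v[:, 3] = (-4.0000,0.0000,0.0000)
J_ω[:, 3] = z_3
entry J[4][3] = -1.0000

-1.000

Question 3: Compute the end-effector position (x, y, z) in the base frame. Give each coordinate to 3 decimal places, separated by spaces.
after link 1: o_1 = (-4.0000, 0.0000, 2.0000)
after link 2: o_2 = (-4.0000, 0.0000, 4.0000)
after link 3: o_3 = (-5.0000, 0.0000, 8.0000)
after link 4: o_4 = (-5.0000, -3.0000, 12.0000)

-5.000 -3.000 12.000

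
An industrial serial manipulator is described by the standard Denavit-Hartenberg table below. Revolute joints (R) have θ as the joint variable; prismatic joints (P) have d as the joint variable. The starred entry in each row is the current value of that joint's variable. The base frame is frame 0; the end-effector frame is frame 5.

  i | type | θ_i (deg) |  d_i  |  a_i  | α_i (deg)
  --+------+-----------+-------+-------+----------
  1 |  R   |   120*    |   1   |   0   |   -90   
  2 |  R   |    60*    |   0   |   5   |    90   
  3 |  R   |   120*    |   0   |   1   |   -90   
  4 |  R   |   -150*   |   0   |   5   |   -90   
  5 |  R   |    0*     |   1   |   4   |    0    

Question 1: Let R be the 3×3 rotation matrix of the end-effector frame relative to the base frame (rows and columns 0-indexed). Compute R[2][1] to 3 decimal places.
End-effector y-axis (col 1 of R) = (-0.6495,0.1250,-0.7500)
R[2][1] = -0.7500

-0.750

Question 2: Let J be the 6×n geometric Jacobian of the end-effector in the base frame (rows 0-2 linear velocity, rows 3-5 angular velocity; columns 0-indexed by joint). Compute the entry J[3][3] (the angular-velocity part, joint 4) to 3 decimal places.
axis z_3 = (0.6495,-0.1250,0.7500); lever o_n−o_3 = (2.2353,8.7623,-0.4755)
cross product → J_v[:, 3] = (-6.5123,1.9853,5.9707)
J_ω[:, 3] = z_3
entry J[3][3] = 0.6495

0.650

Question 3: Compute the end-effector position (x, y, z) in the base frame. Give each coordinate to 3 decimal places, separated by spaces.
0.360 10.278 -3.373

after link 1: o_1 = (0.0000, 0.0000, 1.0000)
after link 2: o_2 = (-1.2500, 2.1651, -3.3301)
after link 3: o_3 = (-1.8750, 1.5155, -2.8971)
after link 4: o_4 = (-0.2512, 6.2030, -3.5221)
after link 5: o_5 = (0.3603, 10.2778, -3.3726)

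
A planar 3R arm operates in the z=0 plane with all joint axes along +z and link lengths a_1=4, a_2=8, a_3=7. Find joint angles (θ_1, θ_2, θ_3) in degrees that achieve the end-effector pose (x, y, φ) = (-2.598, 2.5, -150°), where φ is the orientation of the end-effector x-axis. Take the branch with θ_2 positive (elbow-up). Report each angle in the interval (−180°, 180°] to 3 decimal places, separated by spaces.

-30.000 119.999 120.001

wrist centre = target − a_3·(cos φ, sin φ) = (3.4642, 6.0000)
cos θ_2 = (48.0005−4²−8²)/(2·4·8) = -0.5000; θ_2 = 119.9995° (elbow-up)
β = atan2(6.0000,3.4642) = 59.9995°; ψ = atan2(6.9282,0.0001) = 89.9995°
θ_1 = β − ψ = -30.0000°
θ_3 = φ − θ_1 − θ_2 = 120.0005° (wrapped to (-180°,180°])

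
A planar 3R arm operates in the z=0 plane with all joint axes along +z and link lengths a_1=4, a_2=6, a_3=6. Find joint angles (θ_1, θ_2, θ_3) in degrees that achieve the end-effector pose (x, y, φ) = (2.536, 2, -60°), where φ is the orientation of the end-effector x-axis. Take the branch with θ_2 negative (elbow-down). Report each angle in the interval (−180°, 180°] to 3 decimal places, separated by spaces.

wrist centre = target − a_3·(cos φ, sin φ) = (-0.4640, 7.1962)
cos θ_2 = (51.9999−4²−6²)/(2·4·6) = -0.0000; θ_2 = -90.0001° (elbow-down)
β = atan2(7.1962,-0.4640) = 93.6893°; ψ = atan2(-6.0000,4.0000) = -56.3100°
θ_1 = β − ψ = 149.9993°
θ_3 = φ − θ_1 − θ_2 = -119.9992° (wrapped to (-180°,180°])

149.999 -90.000 -119.999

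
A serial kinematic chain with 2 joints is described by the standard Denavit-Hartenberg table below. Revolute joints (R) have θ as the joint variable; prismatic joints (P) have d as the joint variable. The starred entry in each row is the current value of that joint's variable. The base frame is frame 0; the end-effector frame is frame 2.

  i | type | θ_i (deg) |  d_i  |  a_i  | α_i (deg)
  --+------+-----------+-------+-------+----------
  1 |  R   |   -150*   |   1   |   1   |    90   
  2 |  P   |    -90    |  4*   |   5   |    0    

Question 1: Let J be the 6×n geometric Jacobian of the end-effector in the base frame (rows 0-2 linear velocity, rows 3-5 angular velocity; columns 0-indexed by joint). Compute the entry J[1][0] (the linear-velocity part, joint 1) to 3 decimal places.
axis z_0 = ẑ; lever o_n−o_0 = (-2.8660,2.9641,-4.0000)
cross product → J_v[:, 0] = (-2.9641,-2.8660,0.0000)
J_ω[:, 0] = z_0
entry J[1][0] = -2.8660

-2.866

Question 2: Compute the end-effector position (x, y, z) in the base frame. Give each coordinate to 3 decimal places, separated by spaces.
after link 1: o_1 = (-0.8660, -0.5000, 1.0000)
after link 2: o_2 = (-2.8660, 2.9641, -4.0000)

-2.866 2.964 -4.000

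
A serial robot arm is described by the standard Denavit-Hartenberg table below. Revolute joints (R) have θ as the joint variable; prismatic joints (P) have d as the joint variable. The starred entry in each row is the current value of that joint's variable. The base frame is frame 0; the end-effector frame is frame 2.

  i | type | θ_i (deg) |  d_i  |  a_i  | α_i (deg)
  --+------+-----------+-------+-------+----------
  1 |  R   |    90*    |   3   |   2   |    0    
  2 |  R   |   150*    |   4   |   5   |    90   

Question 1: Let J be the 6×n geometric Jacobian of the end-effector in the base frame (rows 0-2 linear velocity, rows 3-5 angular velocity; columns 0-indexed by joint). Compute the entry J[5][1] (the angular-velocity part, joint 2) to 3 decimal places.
axis z_1 = (0.0000,0.0000,1.0000); lever o_n−o_1 = (-2.5000,-4.3301,4.0000)
cross product → J_v[:, 1] = (4.3301,-2.5000,0.0000)
J_ω[:, 1] = z_1
entry J[5][1] = 1.0000

1.000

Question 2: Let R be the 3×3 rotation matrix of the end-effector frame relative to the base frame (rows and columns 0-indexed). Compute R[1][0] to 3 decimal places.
End-effector x-axis (col 0 of R) = (-0.5000,-0.8660,0.0000)
R[1][0] = -0.8660

-0.866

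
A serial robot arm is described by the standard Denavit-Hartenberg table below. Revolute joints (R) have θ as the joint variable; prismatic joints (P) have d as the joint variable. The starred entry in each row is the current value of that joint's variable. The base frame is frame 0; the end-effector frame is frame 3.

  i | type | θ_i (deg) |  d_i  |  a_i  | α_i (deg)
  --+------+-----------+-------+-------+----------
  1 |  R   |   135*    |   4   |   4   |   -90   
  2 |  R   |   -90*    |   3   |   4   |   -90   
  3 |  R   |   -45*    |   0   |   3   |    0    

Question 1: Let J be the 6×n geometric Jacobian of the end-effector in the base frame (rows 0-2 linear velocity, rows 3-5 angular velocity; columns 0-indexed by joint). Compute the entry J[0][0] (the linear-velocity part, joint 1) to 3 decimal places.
0.793

axis z_0 = ẑ; lever o_n−o_0 = (-6.4497,-0.7929,10.1213)
cross product → J_v[:, 0] = (0.7929,-6.4497,0.0000)
J_ω[:, 0] = z_0
entry J[0][0] = 0.7929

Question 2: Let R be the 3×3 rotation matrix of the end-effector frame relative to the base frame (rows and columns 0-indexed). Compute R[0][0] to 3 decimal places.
End-effector x-axis (col 0 of R) = (-0.5000,-0.5000,0.7071)
R[0][0] = -0.5000

-0.500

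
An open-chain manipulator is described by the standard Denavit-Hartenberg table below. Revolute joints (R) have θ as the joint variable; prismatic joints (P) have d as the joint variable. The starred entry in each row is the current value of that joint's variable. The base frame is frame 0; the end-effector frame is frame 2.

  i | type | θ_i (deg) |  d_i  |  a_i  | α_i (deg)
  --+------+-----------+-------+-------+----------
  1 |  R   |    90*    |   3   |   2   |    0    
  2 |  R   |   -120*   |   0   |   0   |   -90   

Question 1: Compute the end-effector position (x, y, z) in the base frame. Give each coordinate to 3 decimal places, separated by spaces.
0.000 2.000 3.000

after link 1: o_1 = (0.0000, 2.0000, 3.0000)
after link 2: o_2 = (0.0000, 2.0000, 3.0000)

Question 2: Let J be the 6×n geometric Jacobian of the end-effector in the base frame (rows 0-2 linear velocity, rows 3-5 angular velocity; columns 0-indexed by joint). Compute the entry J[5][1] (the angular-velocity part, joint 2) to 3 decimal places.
1.000

axis z_1 = (0.0000,0.0000,1.0000); lever o_n−o_1 = (0.0000,0.0000,0.0000)
cross product → J_v[:, 1] = (0.0000,0.0000,0.0000)
J_ω[:, 1] = z_1
entry J[5][1] = 1.0000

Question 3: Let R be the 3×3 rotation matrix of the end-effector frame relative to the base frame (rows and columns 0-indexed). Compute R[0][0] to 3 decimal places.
End-effector x-axis (col 0 of R) = (0.8660,-0.5000,0.0000)
R[0][0] = 0.8660

0.866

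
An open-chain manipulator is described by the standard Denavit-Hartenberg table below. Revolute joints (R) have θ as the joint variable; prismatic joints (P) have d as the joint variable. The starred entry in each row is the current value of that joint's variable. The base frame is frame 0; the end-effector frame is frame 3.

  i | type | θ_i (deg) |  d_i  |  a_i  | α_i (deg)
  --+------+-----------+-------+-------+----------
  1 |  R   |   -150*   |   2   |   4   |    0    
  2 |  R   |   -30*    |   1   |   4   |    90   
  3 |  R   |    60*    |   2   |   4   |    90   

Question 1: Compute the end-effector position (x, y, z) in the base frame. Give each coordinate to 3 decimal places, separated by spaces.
-9.464 0.000 6.464

after link 1: o_1 = (-3.4641, -2.0000, 2.0000)
after link 2: o_2 = (-7.4641, -2.0000, 3.0000)
after link 3: o_3 = (-9.4641, 0.0000, 6.4641)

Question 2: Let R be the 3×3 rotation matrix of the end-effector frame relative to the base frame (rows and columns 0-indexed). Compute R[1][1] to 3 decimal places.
1.000

End-effector y-axis (col 1 of R) = (0.0000,1.0000,0.0000)
R[1][1] = 1.0000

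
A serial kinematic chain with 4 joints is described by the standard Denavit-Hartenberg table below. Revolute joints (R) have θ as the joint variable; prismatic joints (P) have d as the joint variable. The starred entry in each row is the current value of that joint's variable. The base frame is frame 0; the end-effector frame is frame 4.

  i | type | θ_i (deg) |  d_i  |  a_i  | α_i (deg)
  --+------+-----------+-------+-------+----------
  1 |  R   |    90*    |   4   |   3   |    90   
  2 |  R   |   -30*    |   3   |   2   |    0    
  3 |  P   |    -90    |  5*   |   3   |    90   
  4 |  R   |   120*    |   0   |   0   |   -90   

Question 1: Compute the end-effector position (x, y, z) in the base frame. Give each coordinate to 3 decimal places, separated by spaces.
after link 1: o_1 = (0.0000, 3.0000, 4.0000)
after link 2: o_2 = (3.0000, 4.7321, 3.0000)
after link 3: o_3 = (8.0000, 3.2321, 0.4019)
after link 4: o_4 = (8.0000, 3.2321, 0.4019)

8.000 3.232 0.402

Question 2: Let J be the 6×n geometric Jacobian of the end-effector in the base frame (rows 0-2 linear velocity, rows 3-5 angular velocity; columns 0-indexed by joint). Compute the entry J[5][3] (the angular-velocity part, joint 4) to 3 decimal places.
axis z_3 = (-0.0000,-0.8660,0.5000); lever o_n−o_3 = (0.0000,0.0000,0.0000)
cross product → J_v[:, 3] = (-0.0000,0.0000,0.0000)
J_ω[:, 3] = z_3
entry J[5][3] = 0.5000

0.500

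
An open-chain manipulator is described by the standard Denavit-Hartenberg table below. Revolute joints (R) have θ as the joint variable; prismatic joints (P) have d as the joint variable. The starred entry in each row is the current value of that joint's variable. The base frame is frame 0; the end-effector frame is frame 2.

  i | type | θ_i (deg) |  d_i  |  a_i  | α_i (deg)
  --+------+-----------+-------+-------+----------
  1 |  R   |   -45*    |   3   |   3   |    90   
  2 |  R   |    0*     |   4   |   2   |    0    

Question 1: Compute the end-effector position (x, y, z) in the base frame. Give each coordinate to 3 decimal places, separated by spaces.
0.707 -6.364 3.000

after link 1: o_1 = (2.1213, -2.1213, 3.0000)
after link 2: o_2 = (0.7071, -6.3640, 3.0000)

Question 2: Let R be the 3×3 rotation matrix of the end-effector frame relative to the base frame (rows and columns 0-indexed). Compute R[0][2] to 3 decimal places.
End-effector z-axis (col 2 of R) = (-0.7071,-0.7071,0.0000)
R[0][2] = -0.7071

-0.707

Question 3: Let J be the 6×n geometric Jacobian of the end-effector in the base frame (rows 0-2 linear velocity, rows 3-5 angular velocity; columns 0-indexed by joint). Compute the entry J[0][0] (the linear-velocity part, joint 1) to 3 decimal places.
6.364

axis z_0 = ẑ; lever o_n−o_0 = (0.7071,-6.3640,3.0000)
cross product → J_v[:, 0] = (6.3640,0.7071,-0.0000)
J_ω[:, 0] = z_0
entry J[0][0] = 6.3640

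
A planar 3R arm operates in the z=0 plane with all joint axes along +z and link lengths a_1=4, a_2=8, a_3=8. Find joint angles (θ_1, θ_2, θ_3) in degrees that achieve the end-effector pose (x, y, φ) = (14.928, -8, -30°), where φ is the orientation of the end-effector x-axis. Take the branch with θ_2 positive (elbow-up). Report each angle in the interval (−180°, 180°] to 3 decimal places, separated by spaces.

wrist centre = target − a_3·(cos φ, sin φ) = (7.9998, -4.0000)
cos θ_2 = (79.9967−4²−8²)/(2·4·8) = -0.0001; θ_2 = 90.0029° (elbow-up)
β = atan2(-4.0000,7.9998) = -26.5656°; ψ = atan2(8.0000,3.9996) = 63.4373°
θ_1 = β − ψ = -90.0029°
θ_3 = φ − θ_1 − θ_2 = -30.0000° (wrapped to (-180°,180°])

-90.003 90.003 -30.000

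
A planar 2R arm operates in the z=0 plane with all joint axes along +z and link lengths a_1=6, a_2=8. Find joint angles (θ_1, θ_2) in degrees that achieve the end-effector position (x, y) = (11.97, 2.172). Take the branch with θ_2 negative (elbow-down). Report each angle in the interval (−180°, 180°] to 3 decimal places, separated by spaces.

cos θ_2 = (147.9985−6²−8²)/(2·6·8) = 0.5000; θ_2 = -60.0010° (elbow-down)
β = atan2(2.1720,11.9700) = 10.2846°; ψ = atan2(-6.9283,9.9999) = -34.7156°
θ_1 = β − ψ = 45.0003°

45.000 -60.001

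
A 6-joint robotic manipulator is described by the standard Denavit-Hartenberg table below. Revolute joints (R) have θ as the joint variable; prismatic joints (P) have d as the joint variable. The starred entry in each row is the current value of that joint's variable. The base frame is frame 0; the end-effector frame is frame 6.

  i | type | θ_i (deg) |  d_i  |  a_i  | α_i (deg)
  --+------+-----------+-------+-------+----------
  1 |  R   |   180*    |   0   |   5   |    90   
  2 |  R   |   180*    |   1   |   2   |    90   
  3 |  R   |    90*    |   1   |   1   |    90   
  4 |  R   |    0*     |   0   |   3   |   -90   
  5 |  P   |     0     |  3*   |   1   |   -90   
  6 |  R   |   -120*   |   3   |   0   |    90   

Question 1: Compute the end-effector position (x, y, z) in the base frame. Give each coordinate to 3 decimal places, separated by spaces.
after link 1: o_1 = (-5.0000, 0.0000, 0.0000)
after link 2: o_2 = (-3.0000, 1.0000, 0.0000)
after link 3: o_3 = (-3.0000, 2.0000, 1.0000)
after link 4: o_4 = (-3.0000, 5.0000, 1.0000)
after link 5: o_5 = (-3.0000, 6.0000, 4.0000)
after link 6: o_6 = (-6.0000, 6.0000, 4.0000)

-6.000 6.000 4.000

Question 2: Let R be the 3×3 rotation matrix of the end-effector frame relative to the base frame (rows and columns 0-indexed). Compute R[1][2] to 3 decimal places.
-0.866

End-effector z-axis (col 2 of R) = (-0.0000,-0.8660,-0.5000)
R[1][2] = -0.8660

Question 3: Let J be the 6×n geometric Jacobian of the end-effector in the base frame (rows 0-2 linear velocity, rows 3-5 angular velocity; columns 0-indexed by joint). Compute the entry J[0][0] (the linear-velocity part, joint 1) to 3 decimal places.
axis z_0 = ẑ; lever o_n−o_0 = (-6.0000,6.0000,4.0000)
cross product → J_v[:, 0] = (-6.0000,-6.0000,0.0000)
J_ω[:, 0] = z_0
entry J[0][0] = -6.0000

-6.000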